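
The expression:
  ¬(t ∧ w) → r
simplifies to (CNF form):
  (r ∨ t) ∧ (r ∨ w)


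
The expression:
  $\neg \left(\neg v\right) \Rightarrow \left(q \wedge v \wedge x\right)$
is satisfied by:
  {x: True, q: True, v: False}
  {x: True, q: False, v: False}
  {q: True, x: False, v: False}
  {x: False, q: False, v: False}
  {x: True, v: True, q: True}


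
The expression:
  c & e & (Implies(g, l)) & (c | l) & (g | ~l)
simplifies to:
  c & e & (g | ~l) & (l | ~g)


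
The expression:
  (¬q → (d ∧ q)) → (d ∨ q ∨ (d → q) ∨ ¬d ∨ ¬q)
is always true.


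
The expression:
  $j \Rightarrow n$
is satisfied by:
  {n: True, j: False}
  {j: False, n: False}
  {j: True, n: True}


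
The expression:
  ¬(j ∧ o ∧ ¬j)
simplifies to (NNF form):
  True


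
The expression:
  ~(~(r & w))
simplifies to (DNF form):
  r & w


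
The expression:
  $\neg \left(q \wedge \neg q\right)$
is always true.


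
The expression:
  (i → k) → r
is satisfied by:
  {i: True, r: True, k: False}
  {r: True, k: False, i: False}
  {i: True, r: True, k: True}
  {r: True, k: True, i: False}
  {i: True, k: False, r: False}


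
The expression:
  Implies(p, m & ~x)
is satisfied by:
  {m: True, x: False, p: False}
  {x: False, p: False, m: False}
  {m: True, x: True, p: False}
  {x: True, m: False, p: False}
  {p: True, m: True, x: False}


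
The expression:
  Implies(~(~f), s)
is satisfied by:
  {s: True, f: False}
  {f: False, s: False}
  {f: True, s: True}


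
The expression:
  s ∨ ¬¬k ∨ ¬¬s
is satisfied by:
  {k: True, s: True}
  {k: True, s: False}
  {s: True, k: False}


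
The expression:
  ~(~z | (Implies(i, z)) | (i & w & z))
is never true.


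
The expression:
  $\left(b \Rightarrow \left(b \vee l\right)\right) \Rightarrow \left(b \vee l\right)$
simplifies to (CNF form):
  $b \vee l$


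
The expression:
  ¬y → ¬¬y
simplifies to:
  y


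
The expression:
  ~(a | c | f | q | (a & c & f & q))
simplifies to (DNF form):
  ~a & ~c & ~f & ~q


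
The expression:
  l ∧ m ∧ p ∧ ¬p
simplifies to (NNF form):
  False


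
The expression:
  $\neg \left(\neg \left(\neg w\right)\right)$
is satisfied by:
  {w: False}


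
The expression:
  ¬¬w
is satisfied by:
  {w: True}


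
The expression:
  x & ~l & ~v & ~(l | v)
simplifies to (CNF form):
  x & ~l & ~v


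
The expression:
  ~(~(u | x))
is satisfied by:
  {x: True, u: True}
  {x: True, u: False}
  {u: True, x: False}


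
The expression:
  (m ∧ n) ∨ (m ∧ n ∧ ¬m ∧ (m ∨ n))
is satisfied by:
  {m: True, n: True}


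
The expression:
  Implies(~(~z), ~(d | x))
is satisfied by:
  {d: False, z: False, x: False}
  {x: True, d: False, z: False}
  {d: True, x: False, z: False}
  {x: True, d: True, z: False}
  {z: True, x: False, d: False}


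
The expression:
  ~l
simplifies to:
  ~l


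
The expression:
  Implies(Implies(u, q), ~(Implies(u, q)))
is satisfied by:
  {u: True, q: False}


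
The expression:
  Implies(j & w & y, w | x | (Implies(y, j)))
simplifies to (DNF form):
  True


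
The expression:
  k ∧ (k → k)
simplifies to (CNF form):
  k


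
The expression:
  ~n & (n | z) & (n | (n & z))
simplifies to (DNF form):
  False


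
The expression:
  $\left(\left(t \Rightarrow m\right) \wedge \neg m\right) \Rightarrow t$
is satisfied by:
  {t: True, m: True}
  {t: True, m: False}
  {m: True, t: False}


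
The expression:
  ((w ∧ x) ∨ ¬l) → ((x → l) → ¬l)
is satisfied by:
  {l: False, x: False, w: False}
  {w: True, l: False, x: False}
  {x: True, l: False, w: False}
  {w: True, x: True, l: False}
  {l: True, w: False, x: False}
  {w: True, l: True, x: False}
  {x: True, l: True, w: False}


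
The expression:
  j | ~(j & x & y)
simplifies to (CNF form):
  True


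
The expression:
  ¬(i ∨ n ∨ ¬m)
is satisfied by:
  {m: True, n: False, i: False}


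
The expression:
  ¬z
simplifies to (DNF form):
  ¬z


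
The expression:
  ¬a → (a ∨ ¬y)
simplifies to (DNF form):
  a ∨ ¬y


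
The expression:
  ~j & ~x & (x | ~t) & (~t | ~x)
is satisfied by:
  {x: False, t: False, j: False}


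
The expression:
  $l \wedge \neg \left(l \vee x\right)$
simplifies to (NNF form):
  $\text{False}$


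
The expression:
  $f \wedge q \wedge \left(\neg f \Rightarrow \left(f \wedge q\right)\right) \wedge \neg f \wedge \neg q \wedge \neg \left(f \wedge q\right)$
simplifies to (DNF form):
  $\text{False}$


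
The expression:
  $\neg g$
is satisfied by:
  {g: False}


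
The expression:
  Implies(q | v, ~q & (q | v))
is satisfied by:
  {q: False}


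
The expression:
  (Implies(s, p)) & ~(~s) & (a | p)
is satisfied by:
  {p: True, s: True}


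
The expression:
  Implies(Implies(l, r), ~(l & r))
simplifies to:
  ~l | ~r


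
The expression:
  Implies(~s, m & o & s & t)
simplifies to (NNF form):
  s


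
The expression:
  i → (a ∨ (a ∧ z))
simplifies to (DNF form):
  a ∨ ¬i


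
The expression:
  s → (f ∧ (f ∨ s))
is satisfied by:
  {f: True, s: False}
  {s: False, f: False}
  {s: True, f: True}


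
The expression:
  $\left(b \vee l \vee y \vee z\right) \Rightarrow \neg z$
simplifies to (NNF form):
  $\neg z$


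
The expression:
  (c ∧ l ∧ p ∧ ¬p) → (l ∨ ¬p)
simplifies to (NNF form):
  True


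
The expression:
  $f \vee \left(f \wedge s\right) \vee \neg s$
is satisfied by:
  {f: True, s: False}
  {s: False, f: False}
  {s: True, f: True}


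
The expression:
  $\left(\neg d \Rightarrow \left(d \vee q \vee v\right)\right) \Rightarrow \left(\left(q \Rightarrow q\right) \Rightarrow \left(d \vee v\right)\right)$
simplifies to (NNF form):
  $d \vee v \vee \neg q$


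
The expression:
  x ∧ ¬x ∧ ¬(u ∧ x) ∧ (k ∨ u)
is never true.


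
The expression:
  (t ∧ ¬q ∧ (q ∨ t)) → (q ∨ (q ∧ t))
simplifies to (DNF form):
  q ∨ ¬t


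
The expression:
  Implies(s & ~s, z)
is always true.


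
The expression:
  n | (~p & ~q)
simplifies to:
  n | (~p & ~q)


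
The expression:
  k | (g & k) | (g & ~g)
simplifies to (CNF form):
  k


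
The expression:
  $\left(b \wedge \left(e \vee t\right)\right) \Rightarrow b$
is always true.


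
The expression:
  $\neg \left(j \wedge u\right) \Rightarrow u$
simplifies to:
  $u$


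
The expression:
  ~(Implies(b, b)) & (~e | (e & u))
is never true.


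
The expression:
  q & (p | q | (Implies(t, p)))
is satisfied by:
  {q: True}


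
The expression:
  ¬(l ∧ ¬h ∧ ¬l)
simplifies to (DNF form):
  True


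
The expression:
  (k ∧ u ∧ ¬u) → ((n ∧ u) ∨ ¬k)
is always true.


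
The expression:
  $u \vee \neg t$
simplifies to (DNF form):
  $u \vee \neg t$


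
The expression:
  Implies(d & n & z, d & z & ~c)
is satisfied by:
  {c: False, z: False, d: False, n: False}
  {n: True, c: False, z: False, d: False}
  {d: True, c: False, z: False, n: False}
  {n: True, d: True, c: False, z: False}
  {z: True, n: False, c: False, d: False}
  {n: True, z: True, c: False, d: False}
  {d: True, z: True, n: False, c: False}
  {n: True, d: True, z: True, c: False}
  {c: True, d: False, z: False, n: False}
  {n: True, c: True, d: False, z: False}
  {d: True, c: True, n: False, z: False}
  {n: True, d: True, c: True, z: False}
  {z: True, c: True, d: False, n: False}
  {n: True, z: True, c: True, d: False}
  {d: True, z: True, c: True, n: False}


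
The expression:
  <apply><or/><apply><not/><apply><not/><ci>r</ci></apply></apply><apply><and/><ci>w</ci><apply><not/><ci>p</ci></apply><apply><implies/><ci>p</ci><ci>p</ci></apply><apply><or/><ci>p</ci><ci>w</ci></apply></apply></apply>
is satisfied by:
  {r: True, w: True, p: False}
  {r: True, w: False, p: False}
  {r: True, p: True, w: True}
  {r: True, p: True, w: False}
  {w: True, p: False, r: False}


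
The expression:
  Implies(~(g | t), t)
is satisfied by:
  {t: True, g: True}
  {t: True, g: False}
  {g: True, t: False}


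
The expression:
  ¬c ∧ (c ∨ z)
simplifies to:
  z ∧ ¬c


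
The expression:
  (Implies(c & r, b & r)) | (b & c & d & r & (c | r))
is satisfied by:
  {b: True, c: False, r: False}
  {c: False, r: False, b: False}
  {r: True, b: True, c: False}
  {r: True, c: False, b: False}
  {b: True, c: True, r: False}
  {c: True, b: False, r: False}
  {r: True, c: True, b: True}


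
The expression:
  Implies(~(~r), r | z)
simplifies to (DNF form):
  True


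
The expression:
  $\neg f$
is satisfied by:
  {f: False}


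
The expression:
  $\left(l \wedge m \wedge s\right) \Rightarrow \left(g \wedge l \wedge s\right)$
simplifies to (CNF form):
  $g \vee \neg l \vee \neg m \vee \neg s$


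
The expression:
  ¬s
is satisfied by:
  {s: False}


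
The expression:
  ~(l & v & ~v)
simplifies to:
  True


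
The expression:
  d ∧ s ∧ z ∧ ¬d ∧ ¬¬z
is never true.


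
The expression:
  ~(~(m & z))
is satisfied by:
  {z: True, m: True}


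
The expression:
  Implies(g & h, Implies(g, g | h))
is always true.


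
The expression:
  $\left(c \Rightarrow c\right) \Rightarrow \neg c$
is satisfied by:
  {c: False}


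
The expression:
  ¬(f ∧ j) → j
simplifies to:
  j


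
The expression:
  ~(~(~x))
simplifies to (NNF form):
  ~x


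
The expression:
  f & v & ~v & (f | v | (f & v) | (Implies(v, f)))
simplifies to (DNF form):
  False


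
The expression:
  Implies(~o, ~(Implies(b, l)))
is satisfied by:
  {b: True, o: True, l: False}
  {o: True, l: False, b: False}
  {b: True, o: True, l: True}
  {o: True, l: True, b: False}
  {b: True, l: False, o: False}


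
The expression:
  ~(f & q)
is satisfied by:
  {q: False, f: False}
  {f: True, q: False}
  {q: True, f: False}


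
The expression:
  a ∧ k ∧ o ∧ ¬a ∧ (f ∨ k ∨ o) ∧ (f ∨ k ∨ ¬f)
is never true.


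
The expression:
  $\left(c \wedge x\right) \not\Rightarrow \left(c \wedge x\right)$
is never true.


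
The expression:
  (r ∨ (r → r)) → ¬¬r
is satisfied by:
  {r: True}


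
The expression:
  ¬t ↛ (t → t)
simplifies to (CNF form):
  False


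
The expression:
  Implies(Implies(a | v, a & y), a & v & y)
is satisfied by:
  {a: True, v: True, y: False}
  {v: True, y: False, a: False}
  {a: True, v: True, y: True}
  {v: True, y: True, a: False}
  {a: True, y: False, v: False}


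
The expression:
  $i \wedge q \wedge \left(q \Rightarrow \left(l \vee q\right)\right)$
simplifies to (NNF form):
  $i \wedge q$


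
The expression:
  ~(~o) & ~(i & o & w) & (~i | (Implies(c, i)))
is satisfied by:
  {o: True, w: False, i: False}
  {i: True, o: True, w: False}
  {w: True, o: True, i: False}


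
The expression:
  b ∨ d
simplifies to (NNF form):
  b ∨ d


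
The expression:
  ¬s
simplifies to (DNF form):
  ¬s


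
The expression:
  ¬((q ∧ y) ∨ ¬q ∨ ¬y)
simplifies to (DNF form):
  False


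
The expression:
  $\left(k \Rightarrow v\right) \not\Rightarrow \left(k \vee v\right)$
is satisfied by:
  {v: False, k: False}


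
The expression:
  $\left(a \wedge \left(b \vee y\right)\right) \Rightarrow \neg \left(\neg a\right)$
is always true.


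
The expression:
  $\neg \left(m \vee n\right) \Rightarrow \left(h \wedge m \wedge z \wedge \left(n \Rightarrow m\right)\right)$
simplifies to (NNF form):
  $m \vee n$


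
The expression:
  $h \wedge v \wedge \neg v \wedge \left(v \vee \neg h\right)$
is never true.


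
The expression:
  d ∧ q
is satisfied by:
  {d: True, q: True}


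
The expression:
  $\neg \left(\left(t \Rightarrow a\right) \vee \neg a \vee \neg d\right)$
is never true.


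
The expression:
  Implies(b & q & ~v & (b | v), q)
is always true.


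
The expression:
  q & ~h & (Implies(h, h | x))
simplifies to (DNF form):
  q & ~h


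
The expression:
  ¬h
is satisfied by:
  {h: False}


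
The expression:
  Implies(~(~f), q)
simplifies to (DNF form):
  q | ~f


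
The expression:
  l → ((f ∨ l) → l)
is always true.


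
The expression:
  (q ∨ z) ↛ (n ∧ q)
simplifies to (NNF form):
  (q ∧ ¬n) ∨ (z ∧ ¬q)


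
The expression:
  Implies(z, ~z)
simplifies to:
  ~z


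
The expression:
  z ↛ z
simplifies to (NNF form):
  False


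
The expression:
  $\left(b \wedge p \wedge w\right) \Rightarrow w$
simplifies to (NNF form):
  $\text{True}$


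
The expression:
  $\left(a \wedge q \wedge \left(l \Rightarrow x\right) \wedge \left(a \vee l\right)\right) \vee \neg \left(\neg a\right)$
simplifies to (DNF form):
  $a$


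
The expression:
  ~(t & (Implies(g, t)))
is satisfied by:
  {t: False}


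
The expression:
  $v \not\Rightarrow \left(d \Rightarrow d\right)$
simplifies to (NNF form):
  $\text{False}$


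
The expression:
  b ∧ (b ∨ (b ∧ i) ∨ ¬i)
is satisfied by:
  {b: True}


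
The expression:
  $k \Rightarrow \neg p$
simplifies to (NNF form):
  $\neg k \vee \neg p$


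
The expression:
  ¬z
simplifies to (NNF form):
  ¬z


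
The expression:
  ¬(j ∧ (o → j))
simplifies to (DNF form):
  ¬j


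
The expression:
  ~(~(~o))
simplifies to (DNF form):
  ~o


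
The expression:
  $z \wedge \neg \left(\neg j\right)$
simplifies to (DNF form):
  $j \wedge z$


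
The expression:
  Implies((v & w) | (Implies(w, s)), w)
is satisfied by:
  {w: True}


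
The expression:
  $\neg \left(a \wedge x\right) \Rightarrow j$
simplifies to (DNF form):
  $j \vee \left(a \wedge x\right)$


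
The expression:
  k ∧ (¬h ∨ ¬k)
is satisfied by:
  {k: True, h: False}


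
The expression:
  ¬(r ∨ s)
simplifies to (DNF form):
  ¬r ∧ ¬s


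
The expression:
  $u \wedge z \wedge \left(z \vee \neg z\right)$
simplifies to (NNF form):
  $u \wedge z$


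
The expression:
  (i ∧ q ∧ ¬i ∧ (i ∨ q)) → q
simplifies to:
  True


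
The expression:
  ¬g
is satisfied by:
  {g: False}


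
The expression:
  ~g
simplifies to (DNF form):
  ~g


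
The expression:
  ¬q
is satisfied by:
  {q: False}


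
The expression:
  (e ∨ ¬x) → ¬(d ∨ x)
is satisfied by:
  {e: False, d: False, x: False}
  {x: True, e: False, d: False}
  {x: True, d: True, e: False}
  {e: True, d: False, x: False}


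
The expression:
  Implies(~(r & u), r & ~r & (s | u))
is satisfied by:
  {r: True, u: True}


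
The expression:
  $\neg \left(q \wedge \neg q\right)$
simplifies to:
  $\text{True}$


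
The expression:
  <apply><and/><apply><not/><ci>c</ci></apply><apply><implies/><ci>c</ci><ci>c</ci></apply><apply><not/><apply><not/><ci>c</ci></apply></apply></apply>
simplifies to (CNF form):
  <false/>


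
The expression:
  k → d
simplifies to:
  d ∨ ¬k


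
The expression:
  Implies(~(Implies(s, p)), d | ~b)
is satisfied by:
  {d: True, p: True, s: False, b: False}
  {d: True, s: False, p: False, b: False}
  {p: True, d: False, s: False, b: False}
  {d: False, s: False, p: False, b: False}
  {b: True, d: True, p: True, s: False}
  {b: True, d: True, s: False, p: False}
  {b: True, p: True, d: False, s: False}
  {b: True, d: False, s: False, p: False}
  {d: True, s: True, p: True, b: False}
  {d: True, s: True, b: False, p: False}
  {s: True, p: True, b: False, d: False}
  {s: True, b: False, p: False, d: False}
  {d: True, s: True, b: True, p: True}
  {d: True, s: True, b: True, p: False}
  {s: True, b: True, p: True, d: False}


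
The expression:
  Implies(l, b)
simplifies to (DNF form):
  b | ~l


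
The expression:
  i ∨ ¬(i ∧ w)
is always true.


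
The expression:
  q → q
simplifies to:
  True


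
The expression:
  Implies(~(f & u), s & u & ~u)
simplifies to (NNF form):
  f & u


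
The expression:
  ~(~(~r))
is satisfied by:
  {r: False}


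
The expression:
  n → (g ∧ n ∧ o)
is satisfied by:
  {g: True, o: True, n: False}
  {g: True, o: False, n: False}
  {o: True, g: False, n: False}
  {g: False, o: False, n: False}
  {n: True, g: True, o: True}


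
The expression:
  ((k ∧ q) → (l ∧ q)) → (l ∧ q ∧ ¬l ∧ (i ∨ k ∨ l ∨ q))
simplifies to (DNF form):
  k ∧ q ∧ ¬l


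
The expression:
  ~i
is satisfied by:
  {i: False}


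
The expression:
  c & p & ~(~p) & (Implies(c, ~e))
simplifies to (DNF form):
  c & p & ~e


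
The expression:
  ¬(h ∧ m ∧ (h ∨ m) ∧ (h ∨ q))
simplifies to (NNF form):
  ¬h ∨ ¬m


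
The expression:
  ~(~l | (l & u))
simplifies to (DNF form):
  l & ~u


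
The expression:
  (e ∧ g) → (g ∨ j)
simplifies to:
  True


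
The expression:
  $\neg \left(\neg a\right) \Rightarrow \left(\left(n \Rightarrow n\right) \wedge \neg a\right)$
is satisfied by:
  {a: False}


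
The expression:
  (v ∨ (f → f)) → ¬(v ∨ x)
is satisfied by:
  {x: False, v: False}


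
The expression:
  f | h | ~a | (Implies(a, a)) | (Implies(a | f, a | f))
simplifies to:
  True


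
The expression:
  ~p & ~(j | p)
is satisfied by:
  {p: False, j: False}


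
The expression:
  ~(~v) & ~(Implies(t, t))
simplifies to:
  False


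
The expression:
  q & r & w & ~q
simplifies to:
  False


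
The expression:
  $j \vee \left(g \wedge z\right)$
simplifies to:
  $j \vee \left(g \wedge z\right)$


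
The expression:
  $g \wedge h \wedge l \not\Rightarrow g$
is never true.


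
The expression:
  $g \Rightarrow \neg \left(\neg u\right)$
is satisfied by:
  {u: True, g: False}
  {g: False, u: False}
  {g: True, u: True}


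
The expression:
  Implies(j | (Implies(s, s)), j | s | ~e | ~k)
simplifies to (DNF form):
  j | s | ~e | ~k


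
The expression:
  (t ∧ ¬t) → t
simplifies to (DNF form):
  True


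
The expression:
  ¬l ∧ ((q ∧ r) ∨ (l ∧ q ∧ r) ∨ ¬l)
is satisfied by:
  {l: False}


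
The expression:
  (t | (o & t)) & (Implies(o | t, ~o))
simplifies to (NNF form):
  t & ~o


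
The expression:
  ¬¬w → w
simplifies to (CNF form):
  True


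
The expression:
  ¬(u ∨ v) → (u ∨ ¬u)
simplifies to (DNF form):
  True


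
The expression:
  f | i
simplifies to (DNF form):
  f | i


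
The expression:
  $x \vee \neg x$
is always true.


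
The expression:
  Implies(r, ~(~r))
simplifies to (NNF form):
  True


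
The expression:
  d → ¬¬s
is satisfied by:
  {s: True, d: False}
  {d: False, s: False}
  {d: True, s: True}


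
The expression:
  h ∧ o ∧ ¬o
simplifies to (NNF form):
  False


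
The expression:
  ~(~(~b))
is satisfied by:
  {b: False}


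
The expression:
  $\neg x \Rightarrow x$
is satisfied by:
  {x: True}


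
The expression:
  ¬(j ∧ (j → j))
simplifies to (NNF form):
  ¬j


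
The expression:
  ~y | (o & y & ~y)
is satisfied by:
  {y: False}


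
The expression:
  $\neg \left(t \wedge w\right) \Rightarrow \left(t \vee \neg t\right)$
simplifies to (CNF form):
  $\text{True}$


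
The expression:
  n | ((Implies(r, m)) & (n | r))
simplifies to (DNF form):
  n | (m & r)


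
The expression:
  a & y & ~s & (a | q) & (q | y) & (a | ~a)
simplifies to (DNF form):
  a & y & ~s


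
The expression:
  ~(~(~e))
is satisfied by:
  {e: False}


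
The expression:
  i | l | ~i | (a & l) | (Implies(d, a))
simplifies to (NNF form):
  True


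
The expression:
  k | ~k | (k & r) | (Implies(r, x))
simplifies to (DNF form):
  True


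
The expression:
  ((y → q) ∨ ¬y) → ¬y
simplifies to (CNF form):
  ¬q ∨ ¬y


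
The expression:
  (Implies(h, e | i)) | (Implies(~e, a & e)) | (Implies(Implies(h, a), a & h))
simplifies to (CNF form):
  True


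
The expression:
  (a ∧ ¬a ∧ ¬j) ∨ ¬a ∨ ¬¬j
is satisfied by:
  {j: True, a: False}
  {a: False, j: False}
  {a: True, j: True}


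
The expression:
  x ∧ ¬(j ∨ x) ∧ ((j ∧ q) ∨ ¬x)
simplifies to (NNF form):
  False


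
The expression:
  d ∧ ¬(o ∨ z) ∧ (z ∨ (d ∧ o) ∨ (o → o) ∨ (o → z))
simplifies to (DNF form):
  d ∧ ¬o ∧ ¬z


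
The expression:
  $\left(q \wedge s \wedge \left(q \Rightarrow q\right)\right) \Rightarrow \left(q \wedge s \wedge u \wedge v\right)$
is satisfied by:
  {u: True, v: True, s: False, q: False}
  {u: True, v: False, s: False, q: False}
  {v: True, u: False, s: False, q: False}
  {u: False, v: False, s: False, q: False}
  {q: True, u: True, v: True, s: False}
  {q: True, u: True, v: False, s: False}
  {q: True, v: True, u: False, s: False}
  {q: True, v: False, u: False, s: False}
  {u: True, s: True, v: True, q: False}
  {u: True, s: True, v: False, q: False}
  {s: True, v: True, u: False, q: False}
  {s: True, u: False, v: False, q: False}
  {q: True, u: True, s: True, v: True}


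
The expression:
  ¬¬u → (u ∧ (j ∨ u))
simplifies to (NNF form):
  True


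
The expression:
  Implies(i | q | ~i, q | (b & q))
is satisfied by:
  {q: True}


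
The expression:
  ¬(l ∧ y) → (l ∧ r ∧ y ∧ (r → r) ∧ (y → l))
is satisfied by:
  {y: True, l: True}


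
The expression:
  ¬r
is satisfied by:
  {r: False}


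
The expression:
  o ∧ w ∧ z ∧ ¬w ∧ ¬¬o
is never true.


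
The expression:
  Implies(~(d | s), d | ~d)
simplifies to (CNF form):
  True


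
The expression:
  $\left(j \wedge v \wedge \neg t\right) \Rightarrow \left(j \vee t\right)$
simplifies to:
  $\text{True}$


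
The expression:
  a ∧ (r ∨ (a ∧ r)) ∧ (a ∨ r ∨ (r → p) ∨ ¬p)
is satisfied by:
  {r: True, a: True}


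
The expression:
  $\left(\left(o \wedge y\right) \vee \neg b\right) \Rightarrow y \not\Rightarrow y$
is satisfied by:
  {b: True, o: False, y: False}
  {b: True, y: True, o: False}
  {b: True, o: True, y: False}


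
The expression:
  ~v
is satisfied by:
  {v: False}


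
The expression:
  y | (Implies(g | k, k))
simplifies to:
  k | y | ~g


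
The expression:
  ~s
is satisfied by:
  {s: False}


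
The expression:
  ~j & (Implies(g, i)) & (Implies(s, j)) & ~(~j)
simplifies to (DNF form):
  False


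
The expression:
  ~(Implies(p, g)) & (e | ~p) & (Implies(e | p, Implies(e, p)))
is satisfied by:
  {p: True, e: True, g: False}


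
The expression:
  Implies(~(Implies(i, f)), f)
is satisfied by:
  {f: True, i: False}
  {i: False, f: False}
  {i: True, f: True}


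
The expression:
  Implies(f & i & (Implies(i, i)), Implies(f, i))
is always true.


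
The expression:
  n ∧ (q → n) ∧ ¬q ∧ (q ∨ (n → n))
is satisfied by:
  {n: True, q: False}


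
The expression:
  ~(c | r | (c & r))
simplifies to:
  ~c & ~r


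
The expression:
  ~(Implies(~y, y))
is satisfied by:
  {y: False}


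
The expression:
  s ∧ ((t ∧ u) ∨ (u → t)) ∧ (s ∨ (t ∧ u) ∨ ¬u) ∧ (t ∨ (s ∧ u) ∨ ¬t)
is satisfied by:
  {s: True, t: True, u: False}
  {s: True, u: False, t: False}
  {s: True, t: True, u: True}


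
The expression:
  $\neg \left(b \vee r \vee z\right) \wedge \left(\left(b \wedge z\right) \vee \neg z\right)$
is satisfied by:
  {r: False, z: False, b: False}


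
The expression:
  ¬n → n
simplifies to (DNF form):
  n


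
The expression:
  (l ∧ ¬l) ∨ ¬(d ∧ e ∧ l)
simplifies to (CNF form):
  ¬d ∨ ¬e ∨ ¬l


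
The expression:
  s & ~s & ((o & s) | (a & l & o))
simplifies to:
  False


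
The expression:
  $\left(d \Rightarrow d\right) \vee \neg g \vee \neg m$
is always true.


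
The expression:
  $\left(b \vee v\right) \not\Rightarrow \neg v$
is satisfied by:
  {v: True}


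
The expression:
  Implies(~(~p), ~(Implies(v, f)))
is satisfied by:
  {v: True, f: False, p: False}
  {f: False, p: False, v: False}
  {v: True, f: True, p: False}
  {f: True, v: False, p: False}
  {p: True, v: True, f: False}


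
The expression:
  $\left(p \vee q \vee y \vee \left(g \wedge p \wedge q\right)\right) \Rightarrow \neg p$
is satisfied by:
  {p: False}


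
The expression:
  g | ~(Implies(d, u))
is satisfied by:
  {g: True, d: True, u: False}
  {g: True, d: False, u: False}
  {g: True, u: True, d: True}
  {g: True, u: True, d: False}
  {d: True, u: False, g: False}


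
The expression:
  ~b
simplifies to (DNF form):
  ~b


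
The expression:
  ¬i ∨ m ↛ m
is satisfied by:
  {i: False}


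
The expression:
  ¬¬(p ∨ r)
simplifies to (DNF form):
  p ∨ r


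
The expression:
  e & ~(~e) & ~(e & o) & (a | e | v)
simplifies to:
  e & ~o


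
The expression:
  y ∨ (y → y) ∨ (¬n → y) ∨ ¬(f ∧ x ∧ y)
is always true.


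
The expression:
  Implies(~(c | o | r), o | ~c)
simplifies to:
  True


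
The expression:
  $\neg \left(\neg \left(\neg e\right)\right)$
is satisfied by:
  {e: False}


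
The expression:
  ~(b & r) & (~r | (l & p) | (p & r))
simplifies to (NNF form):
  ~r | (p & ~b)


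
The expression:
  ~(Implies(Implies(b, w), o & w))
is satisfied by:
  {w: False, b: False, o: False}
  {o: True, w: False, b: False}
  {w: True, o: False, b: False}
  {b: True, w: True, o: False}


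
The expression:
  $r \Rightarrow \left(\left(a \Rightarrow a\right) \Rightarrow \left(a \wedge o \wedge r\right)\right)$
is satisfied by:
  {a: True, o: True, r: False}
  {a: True, o: False, r: False}
  {o: True, a: False, r: False}
  {a: False, o: False, r: False}
  {r: True, a: True, o: True}


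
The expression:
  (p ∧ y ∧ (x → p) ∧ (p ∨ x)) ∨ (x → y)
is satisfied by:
  {y: True, x: False}
  {x: False, y: False}
  {x: True, y: True}


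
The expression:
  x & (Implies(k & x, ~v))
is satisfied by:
  {x: True, k: False, v: False}
  {v: True, x: True, k: False}
  {k: True, x: True, v: False}


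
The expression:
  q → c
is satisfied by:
  {c: True, q: False}
  {q: False, c: False}
  {q: True, c: True}


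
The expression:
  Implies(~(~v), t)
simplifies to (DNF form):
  t | ~v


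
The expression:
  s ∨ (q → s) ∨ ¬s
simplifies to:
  True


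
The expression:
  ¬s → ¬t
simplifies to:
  s ∨ ¬t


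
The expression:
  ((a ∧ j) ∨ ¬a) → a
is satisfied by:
  {a: True}


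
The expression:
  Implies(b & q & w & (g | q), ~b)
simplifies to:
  ~b | ~q | ~w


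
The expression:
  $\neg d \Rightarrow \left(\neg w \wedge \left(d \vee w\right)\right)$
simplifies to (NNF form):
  $d$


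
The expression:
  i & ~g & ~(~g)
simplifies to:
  False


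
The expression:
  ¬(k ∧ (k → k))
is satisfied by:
  {k: False}


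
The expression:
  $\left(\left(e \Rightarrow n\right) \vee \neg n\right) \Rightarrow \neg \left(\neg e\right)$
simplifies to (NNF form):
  $e$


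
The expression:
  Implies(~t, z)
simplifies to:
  t | z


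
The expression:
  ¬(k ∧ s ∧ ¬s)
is always true.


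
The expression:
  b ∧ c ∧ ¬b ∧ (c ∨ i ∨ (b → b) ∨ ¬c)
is never true.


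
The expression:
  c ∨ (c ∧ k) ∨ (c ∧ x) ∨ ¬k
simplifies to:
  c ∨ ¬k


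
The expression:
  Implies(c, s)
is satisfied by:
  {s: True, c: False}
  {c: False, s: False}
  {c: True, s: True}


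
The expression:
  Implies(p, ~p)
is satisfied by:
  {p: False}


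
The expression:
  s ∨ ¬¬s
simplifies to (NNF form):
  s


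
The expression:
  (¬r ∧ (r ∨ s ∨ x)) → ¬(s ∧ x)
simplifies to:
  r ∨ ¬s ∨ ¬x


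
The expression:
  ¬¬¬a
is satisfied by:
  {a: False}


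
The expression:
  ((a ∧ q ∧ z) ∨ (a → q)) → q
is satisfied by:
  {a: True, q: True}
  {a: True, q: False}
  {q: True, a: False}


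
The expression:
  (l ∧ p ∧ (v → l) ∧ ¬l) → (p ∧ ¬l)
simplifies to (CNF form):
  True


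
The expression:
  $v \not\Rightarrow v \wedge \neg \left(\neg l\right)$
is never true.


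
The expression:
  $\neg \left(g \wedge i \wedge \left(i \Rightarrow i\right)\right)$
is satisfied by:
  {g: False, i: False}
  {i: True, g: False}
  {g: True, i: False}


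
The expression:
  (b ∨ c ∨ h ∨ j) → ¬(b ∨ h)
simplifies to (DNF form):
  ¬b ∧ ¬h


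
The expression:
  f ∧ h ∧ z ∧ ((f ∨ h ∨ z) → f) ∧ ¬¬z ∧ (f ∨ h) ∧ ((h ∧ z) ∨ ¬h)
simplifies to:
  f ∧ h ∧ z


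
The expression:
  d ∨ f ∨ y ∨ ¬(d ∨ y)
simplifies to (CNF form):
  True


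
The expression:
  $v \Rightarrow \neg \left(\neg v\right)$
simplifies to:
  $\text{True}$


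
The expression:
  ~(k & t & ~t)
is always true.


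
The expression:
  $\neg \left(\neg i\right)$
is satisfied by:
  {i: True}


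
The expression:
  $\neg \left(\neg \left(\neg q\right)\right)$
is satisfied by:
  {q: False}


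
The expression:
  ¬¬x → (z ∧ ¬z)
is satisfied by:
  {x: False}


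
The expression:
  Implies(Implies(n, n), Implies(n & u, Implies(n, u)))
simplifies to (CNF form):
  True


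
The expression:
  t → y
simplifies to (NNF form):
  y ∨ ¬t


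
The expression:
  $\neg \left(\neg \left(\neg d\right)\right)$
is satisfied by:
  {d: False}


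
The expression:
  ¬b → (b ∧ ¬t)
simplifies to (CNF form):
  b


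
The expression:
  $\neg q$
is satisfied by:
  {q: False}


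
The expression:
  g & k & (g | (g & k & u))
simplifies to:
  g & k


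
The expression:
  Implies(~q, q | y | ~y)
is always true.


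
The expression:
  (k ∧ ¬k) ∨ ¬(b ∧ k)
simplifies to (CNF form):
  ¬b ∨ ¬k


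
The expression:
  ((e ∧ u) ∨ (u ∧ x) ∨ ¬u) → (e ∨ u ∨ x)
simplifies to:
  e ∨ u ∨ x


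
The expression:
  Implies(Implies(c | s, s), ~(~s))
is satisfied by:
  {c: True, s: True}
  {c: True, s: False}
  {s: True, c: False}


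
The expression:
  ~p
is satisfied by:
  {p: False}


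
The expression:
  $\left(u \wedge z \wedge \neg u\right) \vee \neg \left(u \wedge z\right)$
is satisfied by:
  {u: False, z: False}
  {z: True, u: False}
  {u: True, z: False}


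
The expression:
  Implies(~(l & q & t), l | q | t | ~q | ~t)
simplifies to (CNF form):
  True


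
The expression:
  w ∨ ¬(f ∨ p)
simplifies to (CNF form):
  (w ∨ ¬f) ∧ (w ∨ ¬p)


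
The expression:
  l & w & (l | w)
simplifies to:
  l & w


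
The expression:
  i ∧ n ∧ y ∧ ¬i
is never true.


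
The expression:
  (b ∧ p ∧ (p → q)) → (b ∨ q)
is always true.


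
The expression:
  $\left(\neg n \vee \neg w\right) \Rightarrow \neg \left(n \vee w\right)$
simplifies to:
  $\left(n \wedge w\right) \vee \left(\neg n \wedge \neg w\right)$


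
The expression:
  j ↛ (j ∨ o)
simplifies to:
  False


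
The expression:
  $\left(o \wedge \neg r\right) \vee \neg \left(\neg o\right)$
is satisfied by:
  {o: True}


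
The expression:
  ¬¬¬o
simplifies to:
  ¬o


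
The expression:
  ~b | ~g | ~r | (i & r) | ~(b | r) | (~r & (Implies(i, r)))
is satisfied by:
  {i: True, g: False, b: False, r: False}
  {i: False, g: False, b: False, r: False}
  {i: True, r: True, g: False, b: False}
  {r: True, i: False, g: False, b: False}
  {i: True, b: True, r: False, g: False}
  {b: True, r: False, g: False, i: False}
  {i: True, r: True, b: True, g: False}
  {r: True, b: True, i: False, g: False}
  {i: True, g: True, r: False, b: False}
  {g: True, r: False, b: False, i: False}
  {i: True, r: True, g: True, b: False}
  {r: True, g: True, i: False, b: False}
  {i: True, b: True, g: True, r: False}
  {b: True, g: True, r: False, i: False}
  {i: True, r: True, b: True, g: True}


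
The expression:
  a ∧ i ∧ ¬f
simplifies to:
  a ∧ i ∧ ¬f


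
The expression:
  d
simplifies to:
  d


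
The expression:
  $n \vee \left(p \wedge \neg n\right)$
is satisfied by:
  {n: True, p: True}
  {n: True, p: False}
  {p: True, n: False}


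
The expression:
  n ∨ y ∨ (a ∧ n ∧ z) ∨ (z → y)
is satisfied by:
  {n: True, y: True, z: False}
  {n: True, z: False, y: False}
  {y: True, z: False, n: False}
  {y: False, z: False, n: False}
  {n: True, y: True, z: True}
  {n: True, z: True, y: False}
  {y: True, z: True, n: False}


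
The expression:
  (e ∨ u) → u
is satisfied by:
  {u: True, e: False}
  {e: False, u: False}
  {e: True, u: True}


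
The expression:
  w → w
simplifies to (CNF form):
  True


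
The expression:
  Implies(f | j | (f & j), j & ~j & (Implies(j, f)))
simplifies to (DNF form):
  ~f & ~j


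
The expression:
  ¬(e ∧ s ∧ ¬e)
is always true.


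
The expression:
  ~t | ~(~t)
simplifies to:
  True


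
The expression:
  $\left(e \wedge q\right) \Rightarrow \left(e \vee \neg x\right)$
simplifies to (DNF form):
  $\text{True}$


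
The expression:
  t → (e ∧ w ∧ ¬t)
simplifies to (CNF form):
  ¬t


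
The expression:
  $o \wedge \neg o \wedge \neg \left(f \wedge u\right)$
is never true.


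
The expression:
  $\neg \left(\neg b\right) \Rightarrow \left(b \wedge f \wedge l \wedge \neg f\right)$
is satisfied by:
  {b: False}


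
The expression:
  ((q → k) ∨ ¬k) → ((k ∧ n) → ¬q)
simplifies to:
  ¬k ∨ ¬n ∨ ¬q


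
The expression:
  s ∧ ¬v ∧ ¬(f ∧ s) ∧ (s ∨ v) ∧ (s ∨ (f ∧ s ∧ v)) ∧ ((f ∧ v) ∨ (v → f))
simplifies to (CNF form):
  s ∧ ¬f ∧ ¬v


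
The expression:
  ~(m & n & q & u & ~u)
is always true.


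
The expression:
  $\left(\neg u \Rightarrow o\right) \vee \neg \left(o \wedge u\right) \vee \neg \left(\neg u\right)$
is always true.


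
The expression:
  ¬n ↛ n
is always true.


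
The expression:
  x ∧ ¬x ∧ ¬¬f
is never true.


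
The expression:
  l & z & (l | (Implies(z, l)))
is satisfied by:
  {z: True, l: True}


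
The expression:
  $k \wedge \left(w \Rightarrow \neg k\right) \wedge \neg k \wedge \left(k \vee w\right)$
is never true.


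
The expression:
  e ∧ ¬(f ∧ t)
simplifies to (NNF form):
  e ∧ (¬f ∨ ¬t)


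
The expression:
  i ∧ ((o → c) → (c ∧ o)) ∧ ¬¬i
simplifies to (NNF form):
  i ∧ o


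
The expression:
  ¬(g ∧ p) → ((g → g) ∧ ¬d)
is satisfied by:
  {p: True, g: True, d: False}
  {p: True, g: False, d: False}
  {g: True, p: False, d: False}
  {p: False, g: False, d: False}
  {d: True, p: True, g: True}


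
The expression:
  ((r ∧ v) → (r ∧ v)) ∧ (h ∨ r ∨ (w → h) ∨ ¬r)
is always true.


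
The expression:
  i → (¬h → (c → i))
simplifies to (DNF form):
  True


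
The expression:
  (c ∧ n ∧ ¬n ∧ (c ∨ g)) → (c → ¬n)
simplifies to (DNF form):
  True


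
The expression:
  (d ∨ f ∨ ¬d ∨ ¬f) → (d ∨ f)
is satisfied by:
  {d: True, f: True}
  {d: True, f: False}
  {f: True, d: False}


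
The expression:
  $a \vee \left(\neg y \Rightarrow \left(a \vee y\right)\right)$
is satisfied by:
  {a: True, y: True}
  {a: True, y: False}
  {y: True, a: False}


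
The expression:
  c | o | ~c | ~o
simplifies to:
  True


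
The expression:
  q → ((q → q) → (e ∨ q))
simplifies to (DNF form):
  True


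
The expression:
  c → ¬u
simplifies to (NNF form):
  ¬c ∨ ¬u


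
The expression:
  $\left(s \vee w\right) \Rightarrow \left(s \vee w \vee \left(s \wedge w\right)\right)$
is always true.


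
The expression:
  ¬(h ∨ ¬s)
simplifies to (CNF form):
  s ∧ ¬h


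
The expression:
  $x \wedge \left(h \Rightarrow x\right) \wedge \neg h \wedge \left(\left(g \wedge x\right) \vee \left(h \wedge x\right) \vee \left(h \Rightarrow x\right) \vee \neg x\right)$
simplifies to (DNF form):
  $x \wedge \neg h$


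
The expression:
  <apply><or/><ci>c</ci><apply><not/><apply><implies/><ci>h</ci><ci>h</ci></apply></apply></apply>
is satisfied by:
  {c: True}


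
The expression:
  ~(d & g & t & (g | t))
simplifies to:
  ~d | ~g | ~t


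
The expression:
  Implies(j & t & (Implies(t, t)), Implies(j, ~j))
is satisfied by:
  {t: False, j: False}
  {j: True, t: False}
  {t: True, j: False}


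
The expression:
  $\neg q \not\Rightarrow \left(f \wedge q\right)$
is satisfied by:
  {q: False}


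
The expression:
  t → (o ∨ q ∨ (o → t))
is always true.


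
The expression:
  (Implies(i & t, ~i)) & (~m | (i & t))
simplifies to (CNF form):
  ~m & (~i | ~t)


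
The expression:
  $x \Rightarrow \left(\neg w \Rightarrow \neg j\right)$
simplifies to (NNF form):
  $w \vee \neg j \vee \neg x$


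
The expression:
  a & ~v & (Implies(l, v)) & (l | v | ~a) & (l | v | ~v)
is never true.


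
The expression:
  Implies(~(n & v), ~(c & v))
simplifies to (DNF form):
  n | ~c | ~v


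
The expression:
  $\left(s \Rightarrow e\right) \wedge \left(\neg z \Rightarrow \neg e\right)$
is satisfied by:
  {z: True, s: False, e: False}
  {s: False, e: False, z: False}
  {z: True, e: True, s: False}
  {z: True, s: True, e: True}


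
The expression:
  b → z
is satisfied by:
  {z: True, b: False}
  {b: False, z: False}
  {b: True, z: True}


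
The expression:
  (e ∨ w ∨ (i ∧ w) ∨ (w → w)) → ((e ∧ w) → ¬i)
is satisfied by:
  {w: False, e: False, i: False}
  {i: True, w: False, e: False}
  {e: True, w: False, i: False}
  {i: True, e: True, w: False}
  {w: True, i: False, e: False}
  {i: True, w: True, e: False}
  {e: True, w: True, i: False}


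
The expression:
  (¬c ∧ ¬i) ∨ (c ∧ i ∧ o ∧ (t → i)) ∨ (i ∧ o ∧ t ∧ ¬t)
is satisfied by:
  {o: True, i: False, c: False}
  {o: False, i: False, c: False}
  {i: True, c: True, o: True}


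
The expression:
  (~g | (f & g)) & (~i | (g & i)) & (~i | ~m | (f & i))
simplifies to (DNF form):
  (f & g) | (~g & ~i)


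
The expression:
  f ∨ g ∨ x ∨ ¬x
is always true.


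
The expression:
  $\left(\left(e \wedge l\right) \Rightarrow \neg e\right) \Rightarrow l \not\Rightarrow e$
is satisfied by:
  {l: True}


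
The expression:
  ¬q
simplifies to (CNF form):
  ¬q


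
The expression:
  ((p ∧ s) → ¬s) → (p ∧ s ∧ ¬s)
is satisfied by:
  {p: True, s: True}


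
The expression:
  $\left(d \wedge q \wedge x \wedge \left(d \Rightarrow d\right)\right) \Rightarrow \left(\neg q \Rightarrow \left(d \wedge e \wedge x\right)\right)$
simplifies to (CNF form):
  $\text{True}$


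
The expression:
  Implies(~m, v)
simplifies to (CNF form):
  m | v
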